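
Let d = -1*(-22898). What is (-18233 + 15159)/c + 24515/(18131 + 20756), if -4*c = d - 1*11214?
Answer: 191146953/113588927 ≈ 1.6828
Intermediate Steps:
d = 22898
c = -2921 (c = -(22898 - 1*11214)/4 = -(22898 - 11214)/4 = -¼*11684 = -2921)
(-18233 + 15159)/c + 24515/(18131 + 20756) = (-18233 + 15159)/(-2921) + 24515/(18131 + 20756) = -3074*(-1/2921) + 24515/38887 = 3074/2921 + 24515*(1/38887) = 3074/2921 + 24515/38887 = 191146953/113588927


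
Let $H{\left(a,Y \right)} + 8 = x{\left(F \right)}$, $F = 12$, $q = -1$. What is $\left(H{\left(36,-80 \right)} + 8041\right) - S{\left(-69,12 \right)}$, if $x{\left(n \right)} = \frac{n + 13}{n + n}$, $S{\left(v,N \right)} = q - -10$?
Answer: $\frac{192601}{24} \approx 8025.0$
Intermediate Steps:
$S{\left(v,N \right)} = 9$ ($S{\left(v,N \right)} = -1 - -10 = -1 + 10 = 9$)
$x{\left(n \right)} = \frac{13 + n}{2 n}$
$H{\left(a,Y \right)} = - \frac{167}{24}$ ($H{\left(a,Y \right)} = -8 + \frac{13 + 12}{2 \cdot 12} = -8 + \frac{1}{2} \cdot \frac{1}{12} \cdot 25 = -8 + \frac{25}{24} = - \frac{167}{24}$)
$\left(H{\left(36,-80 \right)} + 8041\right) - S{\left(-69,12 \right)} = \left(- \frac{167}{24} + 8041\right) - 9 = \frac{192817}{24} - 9 = \frac{192601}{24}$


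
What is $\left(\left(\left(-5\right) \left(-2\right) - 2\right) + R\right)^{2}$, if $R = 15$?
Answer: $529$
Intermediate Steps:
$\left(\left(\left(-5\right) \left(-2\right) - 2\right) + R\right)^{2} = \left(\left(\left(-5\right) \left(-2\right) - 2\right) + 15\right)^{2} = \left(\left(10 - 2\right) + 15\right)^{2} = \left(8 + 15\right)^{2} = 23^{2} = 529$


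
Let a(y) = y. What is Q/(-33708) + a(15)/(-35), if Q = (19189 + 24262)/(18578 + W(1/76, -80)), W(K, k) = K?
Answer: -35700756032/83288279781 ≈ -0.42864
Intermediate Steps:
Q = 3302276/1411929 (Q = (19189 + 24262)/(18578 + 1/76) = 43451/(18578 + 1/76) = 43451/(1411929/76) = 43451*(76/1411929) = 3302276/1411929 ≈ 2.3388)
Q/(-33708) + a(15)/(-35) = (3302276/1411929)/(-33708) + 15/(-35) = (3302276/1411929)*(-1/33708) + 15*(-1/35) = -825569/11898325683 - 3/7 = -35700756032/83288279781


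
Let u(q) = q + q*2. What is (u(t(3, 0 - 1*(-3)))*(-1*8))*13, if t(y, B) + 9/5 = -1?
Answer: 4368/5 ≈ 873.60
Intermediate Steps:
t(y, B) = -14/5 (t(y, B) = -9/5 - 1 = -14/5)
u(q) = 3*q (u(q) = q + 2*q = 3*q)
(u(t(3, 0 - 1*(-3)))*(-1*8))*13 = ((3*(-14/5))*(-1*8))*13 = -42/5*(-8)*13 = (336/5)*13 = 4368/5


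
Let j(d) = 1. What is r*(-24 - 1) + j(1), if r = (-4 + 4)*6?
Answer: 1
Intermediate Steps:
r = 0 (r = 0*6 = 0)
r*(-24 - 1) + j(1) = 0*(-24 - 1) + 1 = 0*(-25) + 1 = 0 + 1 = 1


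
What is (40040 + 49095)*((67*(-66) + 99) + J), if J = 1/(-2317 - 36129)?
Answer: -14814420528965/38446 ≈ -3.8533e+8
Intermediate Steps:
J = -1/38446 (J = 1/(-38446) = -1/38446 ≈ -2.6011e-5)
(40040 + 49095)*((67*(-66) + 99) + J) = (40040 + 49095)*((67*(-66) + 99) - 1/38446) = 89135*((-4422 + 99) - 1/38446) = 89135*(-4323 - 1/38446) = 89135*(-166202059/38446) = -14814420528965/38446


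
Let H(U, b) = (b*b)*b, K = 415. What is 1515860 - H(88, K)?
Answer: -69957515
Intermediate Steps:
H(U, b) = b³ (H(U, b) = b²*b = b³)
1515860 - H(88, K) = 1515860 - 1*415³ = 1515860 - 1*71473375 = 1515860 - 71473375 = -69957515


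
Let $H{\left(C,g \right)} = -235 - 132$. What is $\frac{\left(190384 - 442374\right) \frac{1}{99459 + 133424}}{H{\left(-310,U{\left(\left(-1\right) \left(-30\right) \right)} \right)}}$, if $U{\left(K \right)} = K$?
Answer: $\frac{251990}{85468061} \approx 0.0029484$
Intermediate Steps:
$H{\left(C,g \right)} = -367$
$\frac{\left(190384 - 442374\right) \frac{1}{99459 + 133424}}{H{\left(-310,U{\left(\left(-1\right) \left(-30\right) \right)} \right)}} = \frac{\left(190384 - 442374\right) \frac{1}{99459 + 133424}}{-367} = - \frac{251990}{232883} \left(- \frac{1}{367}\right) = \left(-251990\right) \frac{1}{232883} \left(- \frac{1}{367}\right) = \left(- \frac{251990}{232883}\right) \left(- \frac{1}{367}\right) = \frac{251990}{85468061}$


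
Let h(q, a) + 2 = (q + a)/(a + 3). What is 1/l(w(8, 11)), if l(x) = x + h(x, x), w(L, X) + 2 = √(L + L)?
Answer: 5/4 ≈ 1.2500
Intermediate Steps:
h(q, a) = -2 + (a + q)/(3 + a) (h(q, a) = -2 + (q + a)/(a + 3) = -2 + (a + q)/(3 + a))
w(L, X) = -2 + √2*√L (w(L, X) = -2 + √(L + L) = -2 + √(2*L) = -2 + √2*√L)
l(x) = x - 6/(3 + x) (l(x) = x + (-6 + x - x)/(3 + x) = x - 6/(3 + x))
1/l(w(8, 11)) = 1/((-6 + (-2 + √2*√8)*(3 + (-2 + √2*√8)))/(3 + (-2 + √2*√8))) = 1/((-6 + (-2 + √2*(2*√2))*(3 + (-2 + √2*(2*√2))))/(3 + (-2 + √2*(2*√2)))) = 1/((-6 + (-2 + 4)*(3 + (-2 + 4)))/(3 + (-2 + 4))) = 1/((-6 + 2*(3 + 2))/(3 + 2)) = 1/((-6 + 2*5)/5) = 1/((-6 + 10)/5) = 1/((⅕)*4) = 1/(⅘) = 5/4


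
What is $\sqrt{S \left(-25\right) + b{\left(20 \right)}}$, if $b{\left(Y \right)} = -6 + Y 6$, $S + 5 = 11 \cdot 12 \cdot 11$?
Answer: $i \sqrt{36061} \approx 189.9 i$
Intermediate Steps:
$S = 1447$ ($S = -5 + 11 \cdot 12 \cdot 11 = -5 + 132 \cdot 11 = -5 + 1452 = 1447$)
$b{\left(Y \right)} = -6 + 6 Y$
$\sqrt{S \left(-25\right) + b{\left(20 \right)}} = \sqrt{1447 \left(-25\right) + \left(-6 + 6 \cdot 20\right)} = \sqrt{-36175 + \left(-6 + 120\right)} = \sqrt{-36175 + 114} = \sqrt{-36061} = i \sqrt{36061}$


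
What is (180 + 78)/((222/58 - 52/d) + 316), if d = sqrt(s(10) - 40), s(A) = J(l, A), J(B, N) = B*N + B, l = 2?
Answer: 624559950/775367657 - 16924284*I*sqrt(2)/775367657 ≈ 0.8055 - 0.030869*I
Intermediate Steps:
J(B, N) = B + B*N
s(A) = 2 + 2*A (s(A) = 2*(1 + A) = 2 + 2*A)
d = 3*I*sqrt(2) (d = sqrt((2 + 2*10) - 40) = sqrt((2 + 20) - 40) = sqrt(22 - 40) = sqrt(-18) = 3*I*sqrt(2) ≈ 4.2426*I)
(180 + 78)/((222/58 - 52/d) + 316) = (180 + 78)/((222/58 - 52*(-I*sqrt(2)/6)) + 316) = 258/((222*(1/58) - (-26)*I*sqrt(2)/3) + 316) = 258/((111/29 + 26*I*sqrt(2)/3) + 316) = 258/(9275/29 + 26*I*sqrt(2)/3)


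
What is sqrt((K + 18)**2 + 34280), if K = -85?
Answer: sqrt(38769) ≈ 196.90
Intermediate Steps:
sqrt((K + 18)**2 + 34280) = sqrt((-85 + 18)**2 + 34280) = sqrt((-67)**2 + 34280) = sqrt(4489 + 34280) = sqrt(38769)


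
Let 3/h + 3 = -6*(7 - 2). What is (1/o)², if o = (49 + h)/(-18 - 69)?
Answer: 915849/289444 ≈ 3.1642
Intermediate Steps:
h = -1/11 (h = 3/(-3 - 6*(7 - 2)) = 3/(-3 - 6*5) = 3/(-3 - 30) = 3/(-33) = 3*(-1/33) = -1/11 ≈ -0.090909)
o = -538/957 (o = (49 - 1/11)/(-18 - 69) = (538/11)/(-87) = (538/11)*(-1/87) = -538/957 ≈ -0.56217)
(1/o)² = (1/(-538/957))² = (-957/538)² = 915849/289444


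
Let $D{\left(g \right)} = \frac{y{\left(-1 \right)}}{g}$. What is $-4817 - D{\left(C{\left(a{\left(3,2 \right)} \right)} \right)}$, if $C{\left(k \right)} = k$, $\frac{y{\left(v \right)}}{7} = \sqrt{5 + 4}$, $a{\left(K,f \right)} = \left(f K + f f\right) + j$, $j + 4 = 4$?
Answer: $- \frac{48191}{10} \approx -4819.1$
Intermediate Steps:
$j = 0$ ($j = -4 + 4 = 0$)
$a{\left(K,f \right)} = f^{2} + K f$ ($a{\left(K,f \right)} = \left(f K + f f\right) + 0 = \left(K f + f^{2}\right) + 0 = \left(f^{2} + K f\right) + 0 = f^{2} + K f$)
$y{\left(v \right)} = 21$ ($y{\left(v \right)} = 7 \sqrt{5 + 4} = 7 \sqrt{9} = 7 \cdot 3 = 21$)
$D{\left(g \right)} = \frac{21}{g}$
$-4817 - D{\left(C{\left(a{\left(3,2 \right)} \right)} \right)} = -4817 - \frac{21}{2 \left(3 + 2\right)} = -4817 - \frac{21}{2 \cdot 5} = -4817 - \frac{21}{10} = - \frac{48191}{10}$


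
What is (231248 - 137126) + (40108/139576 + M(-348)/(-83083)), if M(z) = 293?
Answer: 272869743817943/2899098202 ≈ 94122.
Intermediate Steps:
(231248 - 137126) + (40108/139576 + M(-348)/(-83083)) = (231248 - 137126) + (40108/139576 + 293/(-83083)) = 94122 + (40108*(1/139576) + 293*(-1/83083)) = 94122 + (10027/34894 - 293/83083) = 94122 + 822849299/2899098202 = 272869743817943/2899098202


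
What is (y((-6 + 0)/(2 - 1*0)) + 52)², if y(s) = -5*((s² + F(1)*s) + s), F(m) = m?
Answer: 1369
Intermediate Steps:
y(s) = -10*s - 5*s² (y(s) = -5*((s² + 1*s) + s) = -5*((s² + s) + s) = -5*((s + s²) + s) = -5*(s² + 2*s) = -10*s - 5*s²)
(y((-6 + 0)/(2 - 1*0)) + 52)² = (-5*(-6 + 0)/(2 - 1*0)*(2 + (-6 + 0)/(2 - 1*0)) + 52)² = (-5*(-6/(2 + 0))*(2 - 6/(2 + 0)) + 52)² = (-5*(-6/2)*(2 - 6/2) + 52)² = (-5*(-6*½)*(2 - 6*½) + 52)² = (-5*(-3)*(2 - 3) + 52)² = (-5*(-3)*(-1) + 52)² = (-15 + 52)² = 37² = 1369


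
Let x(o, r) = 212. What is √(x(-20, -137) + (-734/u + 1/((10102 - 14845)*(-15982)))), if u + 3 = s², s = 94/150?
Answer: √16943096348772602672283998/185286885486 ≈ 22.215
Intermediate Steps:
s = 47/75 (s = 94*(1/150) = 47/75 ≈ 0.62667)
u = -14666/5625 (u = -3 + (47/75)² = -3 + 2209/5625 = -14666/5625 ≈ -2.6073)
√(x(-20, -137) + (-734/u + 1/((10102 - 14845)*(-15982)))) = √(212 + (-734/(-14666/5625) + 1/((10102 - 14845)*(-15982)))) = √(212 + (-734*(-5625/14666) - 1/15982/(-4743))) = √(212 + (2064375/7333 - 1/4743*(-1/15982))) = √(212 + (2064375/7333 + 1/75802626)) = √(212 + 156485046056083/555860656458) = √(274327505225179/555860656458) = √16943096348772602672283998/185286885486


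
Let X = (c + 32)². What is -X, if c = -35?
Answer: -9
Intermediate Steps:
X = 9 (X = (-35 + 32)² = (-3)² = 9)
-X = -1*9 = -9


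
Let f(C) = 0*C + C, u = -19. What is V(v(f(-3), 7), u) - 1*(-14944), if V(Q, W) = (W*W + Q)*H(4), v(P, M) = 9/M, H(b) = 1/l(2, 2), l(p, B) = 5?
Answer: 525576/35 ≈ 15016.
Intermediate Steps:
f(C) = C (f(C) = 0 + C = C)
H(b) = ⅕ (H(b) = 1/5 = ⅕)
V(Q, W) = Q/5 + W²/5 (V(Q, W) = (W*W + Q)*(⅕) = (W² + Q)*(⅕) = (Q + W²)*(⅕) = Q/5 + W²/5)
V(v(f(-3), 7), u) - 1*(-14944) = ((9/7)/5 + (⅕)*(-19)²) - 1*(-14944) = ((9*(⅐))/5 + (⅕)*361) + 14944 = ((⅕)*(9/7) + 361/5) + 14944 = (9/35 + 361/5) + 14944 = 2536/35 + 14944 = 525576/35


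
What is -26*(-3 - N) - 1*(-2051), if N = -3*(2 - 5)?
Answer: 2363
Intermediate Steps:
N = 9 (N = -3*(-3) = 9)
-26*(-3 - N) - 1*(-2051) = -26*(-3 - 1*9) - 1*(-2051) = -26*(-3 - 9) + 2051 = -26*(-12) + 2051 = 312 + 2051 = 2363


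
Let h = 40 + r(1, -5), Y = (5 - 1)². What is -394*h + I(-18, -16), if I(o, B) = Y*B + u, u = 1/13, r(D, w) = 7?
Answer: -244061/13 ≈ -18774.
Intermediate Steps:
Y = 16 (Y = 4² = 16)
u = 1/13 ≈ 0.076923
h = 47 (h = 40 + 7 = 47)
I(o, B) = 1/13 + 16*B (I(o, B) = 16*B + 1/13 = 1/13 + 16*B)
-394*h + I(-18, -16) = -394*47 + (1/13 + 16*(-16)) = -18518 + (1/13 - 256) = -18518 - 3327/13 = -244061/13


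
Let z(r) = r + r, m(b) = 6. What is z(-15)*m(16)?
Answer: -180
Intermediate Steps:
z(r) = 2*r
z(-15)*m(16) = (2*(-15))*6 = -30*6 = -180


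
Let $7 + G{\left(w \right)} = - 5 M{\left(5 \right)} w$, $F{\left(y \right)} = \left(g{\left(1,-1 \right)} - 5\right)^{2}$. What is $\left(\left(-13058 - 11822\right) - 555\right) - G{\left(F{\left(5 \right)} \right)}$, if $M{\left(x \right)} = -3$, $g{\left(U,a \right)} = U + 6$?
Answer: $-25488$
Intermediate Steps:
$g{\left(U,a \right)} = 6 + U$
$F{\left(y \right)} = 4$ ($F{\left(y \right)} = \left(\left(6 + 1\right) - 5\right)^{2} = \left(7 - 5\right)^{2} = 2^{2} = 4$)
$G{\left(w \right)} = -7 + 15 w$ ($G{\left(w \right)} = -7 + \left(-5\right) \left(-3\right) w = -7 + 15 w$)
$\left(\left(-13058 - 11822\right) - 555\right) - G{\left(F{\left(5 \right)} \right)} = \left(\left(-13058 - 11822\right) - 555\right) - \left(-7 + 15 \cdot 4\right) = \left(-24880 - 555\right) - \left(-7 + 60\right) = -25435 - 53 = -25488$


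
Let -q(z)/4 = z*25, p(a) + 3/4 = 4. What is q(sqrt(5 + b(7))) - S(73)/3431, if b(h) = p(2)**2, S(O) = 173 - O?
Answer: -100/3431 - 25*sqrt(249) ≈ -394.52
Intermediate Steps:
p(a) = 13/4 (p(a) = -3/4 + 4 = 13/4)
b(h) = 169/16 (b(h) = (13/4)**2 = 169/16)
q(z) = -100*z (q(z) = -4*z*25 = -100*z)
q(sqrt(5 + b(7))) - S(73)/3431 = -100*sqrt(5 + 169/16) - (173 - 1*73)/3431 = -25*sqrt(249) - (173 - 73)/3431 = -25*sqrt(249) - 100/3431 = -100/3431 - 25*sqrt(249)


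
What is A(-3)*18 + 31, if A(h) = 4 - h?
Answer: 157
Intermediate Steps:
A(-3)*18 + 31 = (4 - 1*(-3))*18 + 31 = (4 + 3)*18 + 31 = 7*18 + 31 = 126 + 31 = 157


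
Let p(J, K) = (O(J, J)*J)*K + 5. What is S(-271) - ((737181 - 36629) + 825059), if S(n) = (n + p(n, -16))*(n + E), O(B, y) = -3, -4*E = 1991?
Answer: 17357553/2 ≈ 8.6788e+6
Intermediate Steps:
E = -1991/4 (E = -¼*1991 = -1991/4 ≈ -497.75)
p(J, K) = 5 - 3*J*K (p(J, K) = (-3*J)*K + 5 = -3*J*K + 5 = 5 - 3*J*K)
S(n) = (5 + 49*n)*(-1991/4 + n) (S(n) = (n + (5 - 3*n*(-16)))*(n - 1991/4) = (n + (5 + 48*n))*(-1991/4 + n) = (5 + 49*n)*(-1991/4 + n))
S(-271) - ((737181 - 36629) + 825059) = (-9955/4 + 49*(-271)² - 97539/4*(-271)) - ((737181 - 36629) + 825059) = (-9955/4 + 49*73441 + 26433069/4) - (700552 + 825059) = (-9955/4 + 3598609 + 26433069/4) - 1*1525611 = 20408775/2 - 1525611 = 17357553/2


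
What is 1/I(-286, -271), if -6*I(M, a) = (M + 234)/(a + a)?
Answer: -813/13 ≈ -62.538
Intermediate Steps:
I(M, a) = -(234 + M)/(12*a) (I(M, a) = -(M + 234)/(6*(a + a)) = -(234 + M)/(6*(2*a)) = -(234 + M)*1/(2*a)/6 = -(234 + M)/(12*a))
1/I(-286, -271) = 1/((1/12)*(-234 - 1*(-286))/(-271)) = 1/((1/12)*(-1/271)*(-234 + 286)) = 1/((1/12)*(-1/271)*52) = 1/(-13/813) = -813/13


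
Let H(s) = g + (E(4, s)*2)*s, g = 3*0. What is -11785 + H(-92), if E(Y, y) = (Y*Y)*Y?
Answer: -23561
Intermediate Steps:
E(Y, y) = Y³ (E(Y, y) = Y²*Y = Y³)
g = 0
H(s) = 128*s (H(s) = 0 + (4³*2)*s = 0 + (64*2)*s = 0 + 128*s = 128*s)
-11785 + H(-92) = -11785 + 128*(-92) = -11785 - 11776 = -23561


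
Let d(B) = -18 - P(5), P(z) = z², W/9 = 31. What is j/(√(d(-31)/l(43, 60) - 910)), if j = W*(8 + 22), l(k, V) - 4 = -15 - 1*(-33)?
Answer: -8370*I*√441386/20063 ≈ -277.17*I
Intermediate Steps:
W = 279 (W = 9*31 = 279)
d(B) = -43 (d(B) = -18 - 1*5² = -18 - 1*25 = -18 - 25 = -43)
l(k, V) = 22 (l(k, V) = 4 + (-15 - 1*(-33)) = 4 + (-15 + 33) = 4 + 18 = 22)
j = 8370 (j = 279*(8 + 22) = 279*30 = 8370)
j/(√(d(-31)/l(43, 60) - 910)) = 8370/(√(-43/22 - 910)) = 8370/(√(-20063/22)) = 8370/((I*√441386/22)) = 8370*(-I*√441386/20063) = -8370*I*√441386/20063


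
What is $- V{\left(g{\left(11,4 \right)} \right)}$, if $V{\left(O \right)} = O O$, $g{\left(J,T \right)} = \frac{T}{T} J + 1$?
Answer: $-144$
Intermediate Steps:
$g{\left(J,T \right)} = 1 + J$ ($g{\left(J,T \right)} = 1 J + 1 = J + 1 = 1 + J$)
$V{\left(O \right)} = O^{2}$
$- V{\left(g{\left(11,4 \right)} \right)} = - \left(1 + 11\right)^{2} = - 12^{2} = \left(-1\right) 144 = -144$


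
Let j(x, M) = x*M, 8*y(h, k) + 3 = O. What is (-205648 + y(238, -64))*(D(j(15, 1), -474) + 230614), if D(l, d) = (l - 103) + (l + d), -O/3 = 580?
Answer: -378903554109/8 ≈ -4.7363e+10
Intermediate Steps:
O = -1740 (O = -3*580 = -1740)
y(h, k) = -1743/8 (y(h, k) = -3/8 + (1/8)*(-1740) = -3/8 - 435/2 = -1743/8)
j(x, M) = M*x
D(l, d) = -103 + d + 2*l (D(l, d) = (-103 + l) + (d + l) = -103 + d + 2*l)
(-205648 + y(238, -64))*(D(j(15, 1), -474) + 230614) = (-205648 - 1743/8)*((-103 - 474 + 2*(1*15)) + 230614) = -1646927*((-103 - 474 + 2*15) + 230614)/8 = -1646927*((-103 - 474 + 30) + 230614)/8 = -1646927*(-547 + 230614)/8 = -1646927/8*230067 = -378903554109/8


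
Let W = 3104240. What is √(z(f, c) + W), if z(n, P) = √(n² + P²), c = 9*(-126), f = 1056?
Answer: √(3104240 + 6*√66697) ≈ 1762.3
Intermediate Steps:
c = -1134
z(n, P) = √(P² + n²)
√(z(f, c) + W) = √(√((-1134)² + 1056²) + 3104240) = √(√(1285956 + 1115136) + 3104240) = √(√2401092 + 3104240) = √(6*√66697 + 3104240) = √(3104240 + 6*√66697)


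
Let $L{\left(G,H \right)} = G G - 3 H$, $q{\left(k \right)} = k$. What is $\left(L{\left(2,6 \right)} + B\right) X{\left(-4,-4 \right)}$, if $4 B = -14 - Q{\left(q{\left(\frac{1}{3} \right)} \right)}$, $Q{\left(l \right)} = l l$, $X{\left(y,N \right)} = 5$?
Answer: $- \frac{3155}{36} \approx -87.639$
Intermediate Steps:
$Q{\left(l \right)} = l^{2}$
$L{\left(G,H \right)} = G^{2} - 3 H$
$B = - \frac{127}{36}$ ($B = \frac{-14 - \left(\frac{1}{3}\right)^{2}}{4} = \frac{-14 - \frac{1}{9}}{4} = \frac{1}{4} \left(- \frac{127}{9}\right) = - \frac{127}{36} \approx -3.5278$)
$\left(L{\left(2,6 \right)} + B\right) X{\left(-4,-4 \right)} = \left(\left(2^{2} - 18\right) - \frac{127}{36}\right) 5 = \left(\left(4 - 18\right) - \frac{127}{36}\right) 5 = \left(-14 - \frac{127}{36}\right) 5 = \left(- \frac{631}{36}\right) 5 = - \frac{3155}{36}$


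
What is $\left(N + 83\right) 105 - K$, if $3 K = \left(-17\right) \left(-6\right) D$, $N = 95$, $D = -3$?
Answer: $18792$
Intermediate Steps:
$K = -102$ ($K = \frac{\left(-17\right) \left(-6\right) \left(-3\right)}{3} = \frac{102 \left(-3\right)}{3} = \frac{1}{3} \left(-306\right) = -102$)
$\left(N + 83\right) 105 - K = \left(95 + 83\right) 105 - -102 = 178 \cdot 105 + 102 = 18690 + 102 = 18792$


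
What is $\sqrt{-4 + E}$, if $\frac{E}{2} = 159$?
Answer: $\sqrt{314} \approx 17.72$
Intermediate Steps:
$E = 318$ ($E = 2 \cdot 159 = 318$)
$\sqrt{-4 + E} = \sqrt{-4 + 318} = \sqrt{314}$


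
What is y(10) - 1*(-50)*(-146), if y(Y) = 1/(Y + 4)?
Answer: -102199/14 ≈ -7299.9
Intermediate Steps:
y(Y) = 1/(4 + Y)
y(10) - 1*(-50)*(-146) = 1/(4 + 10) - 1*(-50)*(-146) = 1/14 + 50*(-146) = 1/14 - 7300 = -102199/14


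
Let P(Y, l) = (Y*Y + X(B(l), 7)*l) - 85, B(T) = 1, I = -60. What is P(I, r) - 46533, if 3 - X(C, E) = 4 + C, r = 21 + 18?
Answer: -43096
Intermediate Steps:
r = 39
X(C, E) = -1 - C (X(C, E) = 3 - (4 + C) = 3 + (-4 - C) = -1 - C)
P(Y, l) = -85 + Y**2 - 2*l (P(Y, l) = (Y*Y + (-1 - 1*1)*l) - 85 = (Y**2 + (-1 - 1)*l) - 85 = (Y**2 - 2*l) - 85 = -85 + Y**2 - 2*l)
P(I, r) - 46533 = (-85 + (-60)**2 - 2*39) - 46533 = (-85 + 3600 - 78) - 46533 = 3437 - 46533 = -43096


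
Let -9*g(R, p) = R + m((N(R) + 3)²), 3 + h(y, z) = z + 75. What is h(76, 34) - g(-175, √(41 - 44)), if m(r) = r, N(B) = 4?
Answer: 92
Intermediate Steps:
h(y, z) = 72 + z (h(y, z) = -3 + (z + 75) = -3 + (75 + z) = 72 + z)
g(R, p) = -49/9 - R/9 (g(R, p) = -(R + (4 + 3)²)/9 = -(R + 7²)/9 = -(R + 49)/9 = -(49 + R)/9 = -49/9 - R/9)
h(76, 34) - g(-175, √(41 - 44)) = (72 + 34) - (-49/9 - ⅑*(-175)) = 106 - (-49/9 + 175/9) = 106 - 1*14 = 106 - 14 = 92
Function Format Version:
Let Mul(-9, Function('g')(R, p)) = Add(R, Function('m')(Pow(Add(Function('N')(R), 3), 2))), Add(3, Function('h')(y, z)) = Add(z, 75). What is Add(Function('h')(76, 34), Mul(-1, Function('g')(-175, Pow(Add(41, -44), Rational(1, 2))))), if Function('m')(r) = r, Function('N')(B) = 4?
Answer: 92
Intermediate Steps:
Function('h')(y, z) = Add(72, z) (Function('h')(y, z) = Add(-3, Add(z, 75)) = Add(-3, Add(75, z)) = Add(72, z))
Function('g')(R, p) = Add(Rational(-49, 9), Mul(Rational(-1, 9), R)) (Function('g')(R, p) = Mul(Rational(-1, 9), Add(R, Pow(Add(4, 3), 2))) = Mul(Rational(-1, 9), Add(R, Pow(7, 2))) = Mul(Rational(-1, 9), Add(R, 49)) = Mul(Rational(-1, 9), Add(49, R)) = Add(Rational(-49, 9), Mul(Rational(-1, 9), R)))
Add(Function('h')(76, 34), Mul(-1, Function('g')(-175, Pow(Add(41, -44), Rational(1, 2))))) = Add(Add(72, 34), Mul(-1, Add(Rational(-49, 9), Mul(Rational(-1, 9), -175)))) = Add(106, Mul(-1, Add(Rational(-49, 9), Rational(175, 9)))) = Add(106, Mul(-1, 14)) = Add(106, -14) = 92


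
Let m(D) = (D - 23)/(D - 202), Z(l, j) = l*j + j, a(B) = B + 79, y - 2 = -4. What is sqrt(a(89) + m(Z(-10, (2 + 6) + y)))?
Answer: sqrt(43085)/16 ≈ 12.973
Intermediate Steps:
y = -2 (y = 2 - 4 = -2)
a(B) = 79 + B
Z(l, j) = j + j*l (Z(l, j) = j*l + j = j + j*l)
m(D) = (-23 + D)/(-202 + D)
sqrt(a(89) + m(Z(-10, (2 + 6) + y))) = sqrt((79 + 89) + (-23 + ((2 + 6) - 2)*(1 - 10))/(-202 + ((2 + 6) - 2)*(1 - 10))) = sqrt(168 + (-23 + (8 - 2)*(-9))/(-202 + (8 - 2)*(-9))) = sqrt(168 + (-23 + 6*(-9))/(-202 + 6*(-9))) = sqrt(168 + (-23 - 54)/(-202 - 54)) = sqrt(168 - 77/(-256)) = sqrt(168 - 1/256*(-77)) = sqrt(168 + 77/256) = sqrt(43085/256) = sqrt(43085)/16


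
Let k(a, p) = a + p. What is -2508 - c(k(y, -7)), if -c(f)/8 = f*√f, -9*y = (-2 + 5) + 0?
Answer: -2508 - 176*I*√66/9 ≈ -2508.0 - 158.87*I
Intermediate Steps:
y = -⅓ (y = -((-2 + 5) + 0)/9 = -(3 + 0)/9 = -⅑*3 = -⅓ ≈ -0.33333)
c(f) = -8*f^(3/2) (c(f) = -8*f*√f = -8*f^(3/2))
-2508 - c(k(y, -7)) = -2508 - (-8)*(-⅓ - 7)^(3/2) = -2508 - (-8)*(-22/3)^(3/2) = -2508 - (-8)*(-22*I*√66/9) = -2508 - 176*I*√66/9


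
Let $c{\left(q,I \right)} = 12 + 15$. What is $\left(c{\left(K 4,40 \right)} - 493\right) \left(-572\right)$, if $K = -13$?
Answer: $266552$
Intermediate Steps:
$c{\left(q,I \right)} = 27$
$\left(c{\left(K 4,40 \right)} - 493\right) \left(-572\right) = \left(27 - 493\right) \left(-572\right) = \left(-466\right) \left(-572\right) = 266552$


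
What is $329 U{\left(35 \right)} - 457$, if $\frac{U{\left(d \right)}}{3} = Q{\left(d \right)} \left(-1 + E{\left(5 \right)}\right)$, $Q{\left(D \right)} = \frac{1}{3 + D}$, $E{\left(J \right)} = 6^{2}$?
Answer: $\frac{17179}{38} \approx 452.08$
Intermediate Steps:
$E{\left(J \right)} = 36$
$U{\left(d \right)} = \frac{105}{3 + d}$ ($U{\left(d \right)} = 3 \frac{-1 + 36}{3 + d} = 3 \frac{1}{3 + d} 35 = 3 \frac{35}{3 + d} = \frac{105}{3 + d}$)
$329 U{\left(35 \right)} - 457 = 329 \frac{105}{3 + 35} - 457 = 329 \cdot \frac{105}{38} - 457 = \frac{34545}{38} - 457 = \frac{17179}{38}$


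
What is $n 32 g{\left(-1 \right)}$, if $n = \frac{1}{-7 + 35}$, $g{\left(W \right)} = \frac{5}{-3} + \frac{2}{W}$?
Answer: $- \frac{88}{21} \approx -4.1905$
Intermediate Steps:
$g{\left(W \right)} = - \frac{5}{3} + \frac{2}{W}$ ($g{\left(W \right)} = 5 \left(- \frac{1}{3}\right) + \frac{2}{W} = - \frac{5}{3} + \frac{2}{W}$)
$n = \frac{1}{28} \approx 0.035714$
$n 32 g{\left(-1 \right)} = \frac{1}{28} \cdot 32 \left(- \frac{5}{3} + \frac{2}{-1}\right) = \frac{8 \left(- \frac{5}{3} + 2 \left(-1\right)\right)}{7} = \frac{8 \left(- \frac{5}{3} - 2\right)}{7} = \frac{8}{7} \left(- \frac{11}{3}\right) = - \frac{88}{21}$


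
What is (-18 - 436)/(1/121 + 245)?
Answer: -27467/14823 ≈ -1.8530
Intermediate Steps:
(-18 - 436)/(1/121 + 245) = -454/(1/121 + 245) = -454/29646/121 = -454*121/29646 = -27467/14823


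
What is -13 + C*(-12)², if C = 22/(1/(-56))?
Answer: -177421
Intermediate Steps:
C = -1232 (C = 22/(-1/56) = 22*(-56) = -1232)
-13 + C*(-12)² = -13 - 1232*(-12)² = -13 - 1232*144 = -13 - 177408 = -177421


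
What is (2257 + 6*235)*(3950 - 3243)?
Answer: 2592569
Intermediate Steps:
(2257 + 6*235)*(3950 - 3243) = (2257 + 1410)*707 = 3667*707 = 2592569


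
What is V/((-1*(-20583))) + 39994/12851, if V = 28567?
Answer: 1190311019/264512133 ≈ 4.5000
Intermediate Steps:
V/((-1*(-20583))) + 39994/12851 = 28567/((-1*(-20583))) + 39994/12851 = 28567/20583 + 39994*(1/12851) = 28567*(1/20583) + 39994/12851 = 28567/20583 + 39994/12851 = 1190311019/264512133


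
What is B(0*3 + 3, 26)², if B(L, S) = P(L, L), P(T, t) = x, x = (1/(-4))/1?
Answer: 1/16 ≈ 0.062500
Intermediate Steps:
x = -¼ (x = (1*(-¼))*1 = -¼*1 = -¼ ≈ -0.25000)
P(T, t) = -¼
B(L, S) = -¼
B(0*3 + 3, 26)² = (-¼)² = 1/16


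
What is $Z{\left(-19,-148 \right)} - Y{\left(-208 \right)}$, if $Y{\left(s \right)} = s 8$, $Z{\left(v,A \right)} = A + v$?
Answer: $1497$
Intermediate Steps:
$Y{\left(s \right)} = 8 s$
$Z{\left(-19,-148 \right)} - Y{\left(-208 \right)} = \left(-148 - 19\right) - 8 \left(-208\right) = -167 - -1664 = -167 + 1664 = 1497$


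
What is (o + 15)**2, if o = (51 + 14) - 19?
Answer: 3721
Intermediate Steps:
o = 46 (o = 65 - 19 = 46)
(o + 15)**2 = (46 + 15)**2 = 61**2 = 3721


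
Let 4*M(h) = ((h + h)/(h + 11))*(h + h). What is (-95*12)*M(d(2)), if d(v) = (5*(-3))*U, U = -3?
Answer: -577125/14 ≈ -41223.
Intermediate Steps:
d(v) = 45 (d(v) = (5*(-3))*(-3) = -15*(-3) = 45)
M(h) = h²/(11 + h) (M(h) = (((h + h)/(h + 11))*(h + h))/4 = (((2*h)/(11 + h))*(2*h))/4 = ((2*h/(11 + h))*(2*h))/4 = (4*h²/(11 + h))/4 = h²/(11 + h))
(-95*12)*M(d(2)) = (-95*12)*(45²/(11 + 45)) = -2308500/56 = -1140*2025/56 = -577125/14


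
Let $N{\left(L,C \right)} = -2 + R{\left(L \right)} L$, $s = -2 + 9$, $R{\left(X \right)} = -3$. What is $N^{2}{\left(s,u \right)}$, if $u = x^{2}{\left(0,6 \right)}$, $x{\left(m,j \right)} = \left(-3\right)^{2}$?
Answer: $529$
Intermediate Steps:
$x{\left(m,j \right)} = 9$
$s = 7$
$u = 81$ ($u = 9^{2} = 81$)
$N{\left(L,C \right)} = -2 - 3 L$
$N^{2}{\left(s,u \right)} = \left(-2 - 21\right)^{2} = \left(-23\right)^{2} = 529$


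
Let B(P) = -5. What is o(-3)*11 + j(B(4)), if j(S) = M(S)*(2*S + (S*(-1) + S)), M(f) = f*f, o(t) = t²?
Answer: -151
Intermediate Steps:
M(f) = f²
j(S) = 2*S³ (j(S) = S²*(2*S + (S*(-1) + S)) = S²*(2*S + (-S + S)) = S²*(2*S + 0) = S²*(2*S) = 2*S³)
o(-3)*11 + j(B(4)) = (-3)²*11 + 2*(-5)³ = 9*11 + 2*(-125) = 99 - 250 = -151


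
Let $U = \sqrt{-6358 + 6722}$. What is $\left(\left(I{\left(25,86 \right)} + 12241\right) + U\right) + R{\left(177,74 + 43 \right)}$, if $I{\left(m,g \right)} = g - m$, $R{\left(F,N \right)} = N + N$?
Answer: $12536 + 2 \sqrt{91} \approx 12555.0$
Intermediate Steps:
$U = 2 \sqrt{91}$ ($U = \sqrt{364} = 2 \sqrt{91} \approx 19.079$)
$R{\left(F,N \right)} = 2 N$
$\left(\left(I{\left(25,86 \right)} + 12241\right) + U\right) + R{\left(177,74 + 43 \right)} = \left(\left(\left(86 - 25\right) + 12241\right) + 2 \sqrt{91}\right) + 2 \left(74 + 43\right) = \left(\left(\left(86 - 25\right) + 12241\right) + 2 \sqrt{91}\right) + 2 \cdot 117 = \left(\left(61 + 12241\right) + 2 \sqrt{91}\right) + 234 = \left(12302 + 2 \sqrt{91}\right) + 234 = 12536 + 2 \sqrt{91}$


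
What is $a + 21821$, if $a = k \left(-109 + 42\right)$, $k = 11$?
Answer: $21084$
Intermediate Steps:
$a = -737$ ($a = 11 \left(-109 + 42\right) = 11 \left(-67\right) = -737$)
$a + 21821 = -737 + 21821 = 21084$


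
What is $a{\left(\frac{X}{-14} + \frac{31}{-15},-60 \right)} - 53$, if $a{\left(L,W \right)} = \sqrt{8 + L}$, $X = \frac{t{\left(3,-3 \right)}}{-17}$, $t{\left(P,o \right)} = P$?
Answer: $-53 + \frac{\sqrt{75780390}}{3570} \approx -50.562$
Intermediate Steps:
$X = - \frac{3}{17}$ ($X = \frac{3}{-17} = 3 \left(- \frac{1}{17}\right) = - \frac{3}{17} \approx -0.17647$)
$a{\left(\frac{X}{-14} + \frac{31}{-15},-60 \right)} - 53 = \sqrt{8 + \left(- \frac{3}{17 \left(-14\right)} + \frac{31}{-15}\right)} - 53 = \sqrt{8 + \left(\left(- \frac{3}{17}\right) \left(- \frac{1}{14}\right) + 31 \left(- \frac{1}{15}\right)\right)} - 53 = \sqrt{8 + \left(\frac{3}{238} - \frac{31}{15}\right)} - 53 = \sqrt{8 - \frac{7333}{3570}} - 53 = \sqrt{\frac{21227}{3570}} - 53 = \frac{\sqrt{75780390}}{3570} - 53 = -53 + \frac{\sqrt{75780390}}{3570}$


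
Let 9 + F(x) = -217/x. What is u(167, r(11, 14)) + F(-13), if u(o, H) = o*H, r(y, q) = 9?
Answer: 19639/13 ≈ 1510.7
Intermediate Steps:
u(o, H) = H*o
F(x) = -9 - 217/x
u(167, r(11, 14)) + F(-13) = 9*167 + (-9 - 217/(-13)) = 1503 + (-9 - 217*(-1/13)) = 1503 + (-9 + 217/13) = 1503 + 100/13 = 19639/13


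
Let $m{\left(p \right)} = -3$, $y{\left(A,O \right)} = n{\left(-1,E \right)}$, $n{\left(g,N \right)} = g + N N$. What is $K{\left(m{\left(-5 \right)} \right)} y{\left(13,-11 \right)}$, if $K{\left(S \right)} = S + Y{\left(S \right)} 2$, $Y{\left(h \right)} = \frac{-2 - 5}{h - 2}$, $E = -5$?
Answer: $- \frac{24}{5} \approx -4.8$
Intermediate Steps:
$Y{\left(h \right)} = - \frac{7}{-2 + h}$
$n{\left(g,N \right)} = g + N^{2}$
$y{\left(A,O \right)} = 24$ ($y{\left(A,O \right)} = -1 + \left(-5\right)^{2} = -1 + 25 = 24$)
$K{\left(S \right)} = S - \frac{14}{-2 + S}$ ($K{\left(S \right)} = S + - \frac{7}{-2 + S} 2 = S - \frac{14}{-2 + S}$)
$K{\left(m{\left(-5 \right)} \right)} y{\left(13,-11 \right)} = \frac{-14 - 3 \left(-2 - 3\right)}{-2 - 3} \cdot 24 = \frac{-14 - -15}{-5} \cdot 24 = - \frac{-14 + 15}{5} \cdot 24 = \left(- \frac{1}{5}\right) 1 \cdot 24 = \left(- \frac{1}{5}\right) 24 = - \frac{24}{5}$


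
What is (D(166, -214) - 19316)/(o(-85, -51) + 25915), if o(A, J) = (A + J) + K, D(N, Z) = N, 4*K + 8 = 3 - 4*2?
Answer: -76600/103103 ≈ -0.74295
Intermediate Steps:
K = -13/4 (K = -2 + (3 - 4*2)/4 = -2 + (3 - 8)/4 = -2 + (¼)*(-5) = -2 - 5/4 = -13/4 ≈ -3.2500)
o(A, J) = -13/4 + A + J (o(A, J) = (A + J) - 13/4 = -13/4 + A + J)
(D(166, -214) - 19316)/(o(-85, -51) + 25915) = (166 - 19316)/((-13/4 - 85 - 51) + 25915) = -19150/(-557/4 + 25915) = -19150/103103/4 = -19150*4/103103 = -76600/103103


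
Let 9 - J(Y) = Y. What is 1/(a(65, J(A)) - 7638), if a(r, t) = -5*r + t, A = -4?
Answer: -1/7950 ≈ -0.00012579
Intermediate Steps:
J(Y) = 9 - Y
a(r, t) = t - 5*r
1/(a(65, J(A)) - 7638) = 1/(((9 - 1*(-4)) - 5*65) - 7638) = 1/(((9 + 4) - 325) - 7638) = 1/((13 - 325) - 7638) = 1/(-312 - 7638) = 1/(-7950) = -1/7950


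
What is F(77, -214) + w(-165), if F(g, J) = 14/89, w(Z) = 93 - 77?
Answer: 1438/89 ≈ 16.157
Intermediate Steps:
w(Z) = 16
F(g, J) = 14/89 (F(g, J) = 14*(1/89) = 14/89)
F(77, -214) + w(-165) = 14/89 + 16 = 1438/89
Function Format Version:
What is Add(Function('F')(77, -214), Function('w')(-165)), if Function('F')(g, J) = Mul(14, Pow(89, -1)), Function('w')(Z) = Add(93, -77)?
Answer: Rational(1438, 89) ≈ 16.157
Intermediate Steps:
Function('w')(Z) = 16
Function('F')(g, J) = Rational(14, 89) (Function('F')(g, J) = Mul(14, Rational(1, 89)) = Rational(14, 89))
Add(Function('F')(77, -214), Function('w')(-165)) = Add(Rational(14, 89), 16) = Rational(1438, 89)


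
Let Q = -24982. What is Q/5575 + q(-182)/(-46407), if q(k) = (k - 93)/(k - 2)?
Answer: -213320033141/47604300600 ≈ -4.4811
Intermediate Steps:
q(k) = (-93 + k)/(-2 + k)
Q/5575 + q(-182)/(-46407) = -24982/5575 + ((-93 - 182)/(-2 - 182))/(-46407) = -24982*1/5575 + (-275/(-184))*(-1/46407) = -24982/5575 - 1/184*(-275)*(-1/46407) = -24982/5575 + (275/184)*(-1/46407) = -24982/5575 - 275/8538888 = -213320033141/47604300600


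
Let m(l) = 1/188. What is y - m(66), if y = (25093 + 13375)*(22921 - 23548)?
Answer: -4534453969/188 ≈ -2.4119e+7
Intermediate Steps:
m(l) = 1/188
y = -24119436 (y = 38468*(-627) = -24119436)
y - m(66) = -24119436 - 1*1/188 = -24119436 - 1/188 = -4534453969/188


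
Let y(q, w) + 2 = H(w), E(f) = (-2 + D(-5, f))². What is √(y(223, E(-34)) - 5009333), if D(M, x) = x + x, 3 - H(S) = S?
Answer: 2*I*√1253558 ≈ 2239.3*I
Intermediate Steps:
H(S) = 3 - S
D(M, x) = 2*x
E(f) = (-2 + 2*f)²
y(q, w) = 1 - w (y(q, w) = -2 + (3 - w) = 1 - w)
√(y(223, E(-34)) - 5009333) = √((1 - 4*(-1 - 34)²) - 5009333) = √((1 - 4*(-35)²) - 5009333) = √((1 - 4*1225) - 5009333) = √((1 - 1*4900) - 5009333) = √((1 - 4900) - 5009333) = √(-4899 - 5009333) = √(-5014232) = 2*I*√1253558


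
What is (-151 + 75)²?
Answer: 5776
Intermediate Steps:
(-151 + 75)² = (-76)² = 5776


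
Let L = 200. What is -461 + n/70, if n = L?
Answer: -3207/7 ≈ -458.14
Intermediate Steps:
n = 200
-461 + n/70 = -461 + 200/70 = -461 + 200*(1/70) = -461 + 20/7 = -3207/7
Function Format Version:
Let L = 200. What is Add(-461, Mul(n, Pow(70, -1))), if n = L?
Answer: Rational(-3207, 7) ≈ -458.14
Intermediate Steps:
n = 200
Add(-461, Mul(n, Pow(70, -1))) = Add(-461, Mul(200, Pow(70, -1))) = Add(-461, Mul(200, Rational(1, 70))) = Add(-461, Rational(20, 7)) = Rational(-3207, 7)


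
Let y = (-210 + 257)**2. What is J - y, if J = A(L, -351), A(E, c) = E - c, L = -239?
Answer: -2097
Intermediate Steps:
J = 112 (J = -239 - 1*(-351) = -239 + 351 = 112)
y = 2209 (y = 47**2 = 2209)
J - y = 112 - 1*2209 = 112 - 2209 = -2097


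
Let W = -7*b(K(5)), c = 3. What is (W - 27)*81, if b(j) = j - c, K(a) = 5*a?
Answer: -14661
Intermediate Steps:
b(j) = -3 + j (b(j) = j - 1*3 = j - 3 = -3 + j)
W = -154 (W = -7*(-3 + 5*5) = -7*(-3 + 25) = -7*22 = -154)
(W - 27)*81 = (-154 - 27)*81 = -181*81 = -14661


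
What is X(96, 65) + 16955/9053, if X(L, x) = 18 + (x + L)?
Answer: 1637442/9053 ≈ 180.87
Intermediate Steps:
X(L, x) = 18 + L + x (X(L, x) = 18 + (L + x) = 18 + L + x)
X(96, 65) + 16955/9053 = (18 + 96 + 65) + 16955/9053 = 179 + 16955*(1/9053) = 179 + 16955/9053 = 1637442/9053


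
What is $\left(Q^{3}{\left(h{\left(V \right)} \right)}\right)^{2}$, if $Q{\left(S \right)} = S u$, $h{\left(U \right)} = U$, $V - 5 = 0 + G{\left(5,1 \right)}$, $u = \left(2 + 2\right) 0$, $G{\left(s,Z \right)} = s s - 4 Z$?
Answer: $0$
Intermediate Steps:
$G{\left(s,Z \right)} = s^{2} - 4 Z$
$u = 0$ ($u = 4 \cdot 0 = 0$)
$V = 26$ ($V = 5 + \left(0 + \left(5^{2} - 4\right)\right) = 5 + \left(0 + \left(25 - 4\right)\right) = 5 + \left(0 + 21\right) = 5 + 21 = 26$)
$Q{\left(S \right)} = 0$ ($Q{\left(S \right)} = S 0 = 0$)
$\left(Q^{3}{\left(h{\left(V \right)} \right)}\right)^{2} = \left(0^{3}\right)^{2} = 0^{2} = 0$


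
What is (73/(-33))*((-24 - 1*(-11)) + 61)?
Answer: -1168/11 ≈ -106.18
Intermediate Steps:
(73/(-33))*((-24 - 1*(-11)) + 61) = (73*(-1/33))*((-24 + 11) + 61) = -73*(-13 + 61)/33 = -73/33*48 = -1168/11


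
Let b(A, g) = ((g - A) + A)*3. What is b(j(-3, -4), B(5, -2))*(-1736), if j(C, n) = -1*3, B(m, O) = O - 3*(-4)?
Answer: -52080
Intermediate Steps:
B(m, O) = 12 + O (B(m, O) = O + 12 = 12 + O)
j(C, n) = -3
b(A, g) = 3*g (b(A, g) = g*3 = 3*g)
b(j(-3, -4), B(5, -2))*(-1736) = (3*(12 - 2))*(-1736) = (3*10)*(-1736) = 30*(-1736) = -52080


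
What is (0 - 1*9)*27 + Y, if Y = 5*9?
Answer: -198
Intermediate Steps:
Y = 45
(0 - 1*9)*27 + Y = (0 - 1*9)*27 + 45 = (0 - 9)*27 + 45 = -9*27 + 45 = -243 + 45 = -198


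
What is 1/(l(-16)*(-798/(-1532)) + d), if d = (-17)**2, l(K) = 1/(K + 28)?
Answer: 3064/885629 ≈ 0.0034597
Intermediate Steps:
l(K) = 1/(28 + K)
d = 289
1/(l(-16)*(-798/(-1532)) + d) = 1/((-798/(-1532))/(28 - 16) + 289) = 1/((-798*(-1/1532))/12 + 289) = 1/((1/12)*(399/766) + 289) = 1/(133/3064 + 289) = 1/(885629/3064) = 3064/885629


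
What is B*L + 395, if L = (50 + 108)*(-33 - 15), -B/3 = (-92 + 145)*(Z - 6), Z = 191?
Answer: 223083755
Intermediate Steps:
B = -29415 (B = -3*(-92 + 145)*(191 - 6) = -159*185 = -3*9805 = -29415)
L = -7584 (L = 158*(-48) = -7584)
B*L + 395 = -29415*(-7584) + 395 = 223083360 + 395 = 223083755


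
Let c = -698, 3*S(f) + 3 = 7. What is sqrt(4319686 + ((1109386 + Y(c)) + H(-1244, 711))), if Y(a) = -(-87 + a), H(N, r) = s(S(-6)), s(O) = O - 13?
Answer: 16*sqrt(190893)/3 ≈ 2330.2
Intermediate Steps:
S(f) = 4/3 (S(f) = -1 + (1/3)*7 = -1 + 7/3 = 4/3)
s(O) = -13 + O
H(N, r) = -35/3 (H(N, r) = -13 + 4/3 = -35/3)
Y(a) = 87 - a
sqrt(4319686 + ((1109386 + Y(c)) + H(-1244, 711))) = sqrt(4319686 + ((1109386 + (87 - 1*(-698))) - 35/3)) = sqrt(4319686 + ((1109386 + (87 + 698)) - 35/3)) = sqrt(4319686 + ((1109386 + 785) - 35/3)) = sqrt(4319686 + (1110171 - 35/3)) = sqrt(4319686 + 3330478/3) = sqrt(16289536/3) = 16*sqrt(190893)/3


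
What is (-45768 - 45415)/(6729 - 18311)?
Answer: 91183/11582 ≈ 7.8728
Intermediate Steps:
(-45768 - 45415)/(6729 - 18311) = -91183/(-11582) = -91183*(-1/11582) = 91183/11582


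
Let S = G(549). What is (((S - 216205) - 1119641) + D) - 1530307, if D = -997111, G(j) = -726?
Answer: -3863990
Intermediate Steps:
S = -726
(((S - 216205) - 1119641) + D) - 1530307 = (((-726 - 216205) - 1119641) - 997111) - 1530307 = ((-216931 - 1119641) - 997111) - 1530307 = (-1336572 - 997111) - 1530307 = -2333683 - 1530307 = -3863990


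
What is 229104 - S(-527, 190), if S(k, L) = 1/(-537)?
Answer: 123028849/537 ≈ 2.2910e+5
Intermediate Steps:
S(k, L) = -1/537
229104 - S(-527, 190) = 229104 - 1*(-1/537) = 229104 + 1/537 = 123028849/537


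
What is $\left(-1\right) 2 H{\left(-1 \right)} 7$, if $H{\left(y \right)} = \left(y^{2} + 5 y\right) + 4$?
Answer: $0$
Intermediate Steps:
$H{\left(y \right)} = 4 + y^{2} + 5 y$
$\left(-1\right) 2 H{\left(-1 \right)} 7 = \left(-1\right) 2 \left(4 + \left(-1\right)^{2} + 5 \left(-1\right)\right) 7 = - 2 \left(4 + 1 - 5\right) 7 = \left(-2\right) 0 \cdot 7 = 0 \cdot 7 = 0$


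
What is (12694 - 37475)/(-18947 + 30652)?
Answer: -24781/11705 ≈ -2.1171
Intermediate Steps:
(12694 - 37475)/(-18947 + 30652) = -24781/11705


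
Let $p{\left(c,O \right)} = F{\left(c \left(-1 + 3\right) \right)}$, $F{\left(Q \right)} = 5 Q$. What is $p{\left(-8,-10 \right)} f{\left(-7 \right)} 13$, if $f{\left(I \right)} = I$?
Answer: $7280$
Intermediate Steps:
$p{\left(c,O \right)} = 10 c$ ($p{\left(c,O \right)} = 5 c \left(-1 + 3\right) = 5 c 2 = 5 \cdot 2 c = 10 c$)
$p{\left(-8,-10 \right)} f{\left(-7 \right)} 13 = 10 \left(-8\right) \left(-7\right) 13 = \left(-80\right) \left(-7\right) 13 = 560 \cdot 13 = 7280$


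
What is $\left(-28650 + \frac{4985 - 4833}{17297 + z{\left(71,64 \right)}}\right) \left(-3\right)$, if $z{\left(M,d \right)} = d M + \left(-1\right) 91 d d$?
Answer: $\frac{10053141902}{116965} \approx 85950.0$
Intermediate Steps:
$z{\left(M,d \right)} = - 91 d^{2} + M d$ ($z{\left(M,d \right)} = M d + - 91 d d = M d - 91 d^{2} = - 91 d^{2} + M d$)
$\left(-28650 + \frac{4985 - 4833}{17297 + z{\left(71,64 \right)}}\right) \left(-3\right) = \left(-28650 + \frac{4985 - 4833}{17297 + 64 \left(71 - 5824\right)}\right) \left(-3\right) = \left(-28650 + \frac{152}{17297 + 64 \left(71 - 5824\right)}\right) \left(-3\right) = \left(-28650 + \frac{152}{17297 + 64 \left(-5753\right)}\right) \left(-3\right) = \left(-28650 + \frac{152}{17297 - 368192}\right) \left(-3\right) = \left(-28650 + \frac{152}{-350895}\right) \left(-3\right) = \left(-28650 + 152 \left(- \frac{1}{350895}\right)\right) \left(-3\right) = \left(-28650 - \frac{152}{350895}\right) \left(-3\right) = \left(- \frac{10053141902}{350895}\right) \left(-3\right) = \frac{10053141902}{116965}$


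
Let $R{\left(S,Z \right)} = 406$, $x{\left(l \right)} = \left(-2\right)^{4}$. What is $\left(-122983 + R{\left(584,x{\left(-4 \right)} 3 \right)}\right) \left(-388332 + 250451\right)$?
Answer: $16901039337$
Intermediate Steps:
$x{\left(l \right)} = 16$
$\left(-122983 + R{\left(584,x{\left(-4 \right)} 3 \right)}\right) \left(-388332 + 250451\right) = \left(-122983 + 406\right) \left(-388332 + 250451\right) = \left(-122577\right) \left(-137881\right) = 16901039337$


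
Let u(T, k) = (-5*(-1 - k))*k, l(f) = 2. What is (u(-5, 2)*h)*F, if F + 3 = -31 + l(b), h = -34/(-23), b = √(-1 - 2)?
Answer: -32640/23 ≈ -1419.1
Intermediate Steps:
b = I*√3 (b = √(-3) = I*√3 ≈ 1.732*I)
u(T, k) = k*(5 + 5*k) (u(T, k) = (5 + 5*k)*k = k*(5 + 5*k))
h = 34/23 (h = -34*(-1/23) = 34/23 ≈ 1.4783)
F = -32 (F = -3 + (-31 + 2) = -3 - 29 = -32)
(u(-5, 2)*h)*F = ((5*2*(1 + 2))*(34/23))*(-32) = ((5*2*3)*(34/23))*(-32) = (30*(34/23))*(-32) = (1020/23)*(-32) = -32640/23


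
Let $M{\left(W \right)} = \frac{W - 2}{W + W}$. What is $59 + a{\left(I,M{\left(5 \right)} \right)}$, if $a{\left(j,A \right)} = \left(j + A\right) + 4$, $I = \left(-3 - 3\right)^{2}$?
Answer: $\frac{993}{10} \approx 99.3$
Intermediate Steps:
$M{\left(W \right)} = \frac{-2 + W}{2 W}$
$I = 36$ ($I = \left(-6\right)^{2} = 36$)
$a{\left(j,A \right)} = 4 + A + j$ ($a{\left(j,A \right)} = \left(A + j\right) + 4 = 4 + A + j$)
$59 + a{\left(I,M{\left(5 \right)} \right)} = 59 + \left(4 + \frac{-2 + 5}{2 \cdot 5} + 36\right) = 59 + \left(4 + \frac{1}{2} \cdot \frac{1}{5} \cdot 3 + 36\right) = 59 + \left(4 + \frac{3}{10} + 36\right) = 59 + \frac{403}{10} = \frac{993}{10}$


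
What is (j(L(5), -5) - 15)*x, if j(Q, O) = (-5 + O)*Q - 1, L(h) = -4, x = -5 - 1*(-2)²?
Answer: -216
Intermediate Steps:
x = -9 (x = -5 - 1*4 = -5 - 4 = -9)
j(Q, O) = -1 + Q*(-5 + O) (j(Q, O) = Q*(-5 + O) - 1 = -1 + Q*(-5 + O))
(j(L(5), -5) - 15)*x = ((-1 - 5*(-4) - 5*(-4)) - 15)*(-9) = ((-1 + 20 + 20) - 15)*(-9) = (39 - 15)*(-9) = 24*(-9) = -216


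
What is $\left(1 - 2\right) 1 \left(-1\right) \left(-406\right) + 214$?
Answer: $-192$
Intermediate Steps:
$\left(1 - 2\right) 1 \left(-1\right) \left(-406\right) + 214 = \left(-1\right) 1 \left(-1\right) \left(-406\right) + 214 = \left(-1\right) \left(-1\right) \left(-406\right) + 214 = 1 \left(-406\right) + 214 = -406 + 214 = -192$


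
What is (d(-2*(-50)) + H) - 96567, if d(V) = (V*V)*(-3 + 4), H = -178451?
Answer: -265018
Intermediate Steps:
d(V) = V**2 (d(V) = V**2*1 = V**2)
(d(-2*(-50)) + H) - 96567 = ((-2*(-50))**2 - 178451) - 96567 = (100**2 - 178451) - 96567 = (10000 - 178451) - 96567 = -168451 - 96567 = -265018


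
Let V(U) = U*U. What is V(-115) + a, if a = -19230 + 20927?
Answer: 14922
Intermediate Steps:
V(U) = U²
a = 1697
V(-115) + a = (-115)² + 1697 = 13225 + 1697 = 14922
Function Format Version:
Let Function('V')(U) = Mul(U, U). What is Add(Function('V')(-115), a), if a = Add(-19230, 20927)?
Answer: 14922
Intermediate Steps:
Function('V')(U) = Pow(U, 2)
a = 1697
Add(Function('V')(-115), a) = Add(Pow(-115, 2), 1697) = Add(13225, 1697) = 14922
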